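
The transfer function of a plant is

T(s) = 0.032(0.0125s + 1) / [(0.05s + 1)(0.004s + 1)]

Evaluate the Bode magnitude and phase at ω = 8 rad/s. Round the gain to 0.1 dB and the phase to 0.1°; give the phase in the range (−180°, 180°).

-30.5 dB, -17.9°

At ω = 8 rad/s:
zero (1 + j8·0.0125) = 1 + j0.1 → |·| ≈ 1.005, ∠ ≈ 5.71°
pole (1 + j8·0.05) = 1 + j0.4 → |·| ≈ 1.077, ∠ ≈ 21.80°
pole (1 + j8·0.004) = 1 + j0.032 → |·| ≈ 1.0005, ∠ ≈ 1.83°
|T| = 0.032 · 1.005 / (1.077 · 1.0005) ≈ 0.029846
Gain = 20 log₁₀(0.029846) ≈ -30.50 dB
∠T = (5.71°) − (21.80° + 1.83°) = -17.92°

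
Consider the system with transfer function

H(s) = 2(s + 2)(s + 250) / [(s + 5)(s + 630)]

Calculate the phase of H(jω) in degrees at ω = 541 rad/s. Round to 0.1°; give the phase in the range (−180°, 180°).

At s = jω = j541:
zero (s+2): 2 + j541 → |·| = √(2²+541²) = √292685 ≈ 541, ∠ = arctan(541/2) ≈ 89.79°
zero (s+250): 250 + j541 → |·| = √(250²+541²) = √355181 ≈ 595.97, ∠ = arctan(541/250) ≈ 65.20°
pole (s+5): 5 + j541 → |·| = √(5²+541²) = √292706 ≈ 541.02, ∠ = arctan(541/5) ≈ 89.47°
pole (s+630): 630 + j541 → |·| = √(630²+541²) = √689581 ≈ 830.41, ∠ = arctan(541/630) ≈ 40.65°
∠H = 154.99° − 130.12° = 24.87°

24.9°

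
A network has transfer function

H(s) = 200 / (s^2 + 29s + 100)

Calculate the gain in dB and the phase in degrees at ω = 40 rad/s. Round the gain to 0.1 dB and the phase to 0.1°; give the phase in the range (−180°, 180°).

Substitute s = j40:
Numerator: 200 = 200 + j0
Denominator: (j40)^2 + 29(j40) + 100 = -1500 + j1160
|N| = √(200² + 0²) ≈ 200, ∠N ≈ 0.00°
|D| = √(1500² + 1160²) ≈ 1896.2, ∠D ≈ 142.28°
|H| = 200 / 1896.2 ≈ 0.10547
Gain = 20 log₁₀(0.10547) ≈ -19.54 dB
∠H = 0.00° − 142.28° = -142.28°

-19.5 dB, -142.3°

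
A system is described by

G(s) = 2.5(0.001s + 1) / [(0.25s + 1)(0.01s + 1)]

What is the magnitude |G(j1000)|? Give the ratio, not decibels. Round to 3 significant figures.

At ω = 1000 rad/s:
zero (1 + j1000·0.001) = 1 + j1 → |·| ≈ 1.4142, ∠ ≈ 45.00°
pole (1 + j1000·0.25) = 1 + j250 → |·| ≈ 250, ∠ ≈ 89.77°
pole (1 + j1000·0.01) = 1 + j10 → |·| ≈ 10.05, ∠ ≈ 84.29°
|G| = 2.5 · 1.4142 / (250 · 10.05) ≈ 0.0014072

0.00141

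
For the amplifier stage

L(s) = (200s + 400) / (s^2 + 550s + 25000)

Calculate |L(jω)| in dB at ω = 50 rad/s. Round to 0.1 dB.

-11.0 dB

Substitute s = j50:
Numerator: 200(j50) + 400 = 400 + j10000
Denominator: (j50)^2 + 550(j50) + 25000 = 22500 + j27500
|N| = √(400² + 10000²) ≈ 10008, ∠N ≈ 87.71°
|D| = √(22500² + 27500²) ≈ 35532, ∠D ≈ 50.71°
|L| = 10008 / 35532 ≈ 0.28166
Gain = 20 log₁₀(0.28166) ≈ -11.01 dB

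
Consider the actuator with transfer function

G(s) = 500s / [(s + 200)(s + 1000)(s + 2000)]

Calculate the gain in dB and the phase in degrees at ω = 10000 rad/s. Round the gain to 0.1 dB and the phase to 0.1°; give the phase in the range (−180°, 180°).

-106.2 dB, -161.8°

At s = jω = j10000:
zero at origin: s = j10000 → |·| = 10000, ∠ = 90.00°
pole (s+200): 200 + j10000 → |·| = √(200²+10000²) = √100040000 ≈ 10002, ∠ = arctan(10000/200) ≈ 88.85°
pole (s+1000): 1000 + j10000 → |·| = √(1000²+10000²) = √101000000 ≈ 10050, ∠ = arctan(10000/1000) ≈ 84.29°
pole (s+2000): 2000 + j10000 → |·| = √(2000²+10000²) = √104000000 ≈ 10198, ∠ = arctan(10000/2000) ≈ 78.69°
|G| = 500 · 10000 / 1.0251e+12 ≈ 4.8776e-06
Gain = 20 log₁₀(4.8776e-06) ≈ -106.24 dB
∠G = 90.00° − 251.83° = -161.83°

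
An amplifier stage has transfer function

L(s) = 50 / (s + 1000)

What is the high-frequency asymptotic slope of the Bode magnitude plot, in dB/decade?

-20 dB/decade

Each pole contributes −20 dB/decade at high frequency; each zero contributes +20 dB/decade.
Net: 0 zero(s) − 1 pole(s) → -20 dB/decade.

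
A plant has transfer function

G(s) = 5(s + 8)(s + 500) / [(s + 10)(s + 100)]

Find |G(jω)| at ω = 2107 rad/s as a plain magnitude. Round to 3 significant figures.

5.13

At s = jω = j2107:
zero (s+8): 8 + j2107 → |·| = √(8²+2107²) = √4439513 ≈ 2107, ∠ = arctan(2107/8) ≈ 89.78°
zero (s+500): 500 + j2107 → |·| = √(500²+2107²) = √4689449 ≈ 2165.5, ∠ = arctan(2107/500) ≈ 76.65°
pole (s+10): 10 + j2107 → |·| = √(10²+2107²) = √4439549 ≈ 2107, ∠ = arctan(2107/10) ≈ 89.73°
pole (s+100): 100 + j2107 → |·| = √(100²+2107²) = √4449449 ≈ 2109.4, ∠ = arctan(2107/100) ≈ 87.28°
|G| = 5 · 4.5627e+06 / 4.4445e+06 ≈ 5.133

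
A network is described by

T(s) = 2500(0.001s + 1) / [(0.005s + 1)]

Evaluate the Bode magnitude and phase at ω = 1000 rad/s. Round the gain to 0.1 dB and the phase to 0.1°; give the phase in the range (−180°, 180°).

56.8 dB, -33.7°

At ω = 1000 rad/s:
zero (1 + j1000·0.001) = 1 + j1 → |·| ≈ 1.4142, ∠ ≈ 45.00°
pole (1 + j1000·0.005) = 1 + j5 → |·| ≈ 5.099, ∠ ≈ 78.69°
|T| = 2500 · 1.4142 / (5.099) ≈ 693.37
Gain = 20 log₁₀(693.37) ≈ 56.82 dB
∠T = (45.00°) − (78.69°) = -33.69°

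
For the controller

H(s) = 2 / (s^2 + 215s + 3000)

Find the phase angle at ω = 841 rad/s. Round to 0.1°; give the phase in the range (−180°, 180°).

-165.6°

Substitute s = j841:
Numerator: 2 = 2 + j0
Denominator: (j841)^2 + 215(j841) + 3000 = -704281 + j180815
|N| = √(2² + 0²) ≈ 2, ∠N ≈ 0.00°
|D| = √(704281² + 180815²) ≈ 7.2712e+05, ∠D ≈ 165.60°
∠H = 0.00° − 165.60° = -165.60°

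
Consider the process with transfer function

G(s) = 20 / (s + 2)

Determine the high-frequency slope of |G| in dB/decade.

Each pole contributes −20 dB/decade at high frequency; each zero contributes +20 dB/decade.
Net: 0 zero(s) − 1 pole(s) → -20 dB/decade.

-20 dB/decade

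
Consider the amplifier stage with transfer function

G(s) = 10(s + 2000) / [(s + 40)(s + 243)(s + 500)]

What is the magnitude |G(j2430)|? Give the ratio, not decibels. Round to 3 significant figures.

At s = jω = j2430:
zero (s+2000): 2000 + j2430 → |·| = √(2000²+2430²) = √9904900 ≈ 3147.2, ∠ = arctan(2430/2000) ≈ 50.54°
pole (s+40): 40 + j2430 → |·| = √(40²+2430²) = √5906500 ≈ 2430.3, ∠ = arctan(2430/40) ≈ 89.06°
pole (s+243): 243 + j2430 → |·| = √(243²+2430²) = √5963949 ≈ 2442.1, ∠ = arctan(2430/243) ≈ 84.29°
pole (s+500): 500 + j2430 → |·| = √(500²+2430²) = √6154900 ≈ 2480.9, ∠ = arctan(2430/500) ≈ 78.37°
|G| = 10 · 3147.2 / 1.4724e+10 ≈ 2.1375e-06

2.14e-06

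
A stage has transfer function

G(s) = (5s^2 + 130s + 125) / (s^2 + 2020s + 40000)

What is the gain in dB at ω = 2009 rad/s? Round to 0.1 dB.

Substitute s = j2009:
Numerator: 5(j2009)^2 + 130(j2009) + 125 = -20180280 + j261170
Denominator: (j2009)^2 + 2020(j2009) + 40000 = -3996081 + j4058180
|N| = √(20180280² + 261170²) ≈ 2.0182e+07, ∠N ≈ 179.26°
|D| = √(3996081² + 4058180²) ≈ 5.6954e+06, ∠D ≈ 134.56°
|G| = 2.0182e+07 / 5.6954e+06 ≈ 3.5436
Gain = 20 log₁₀(3.5436) ≈ 10.99 dB

11.0 dB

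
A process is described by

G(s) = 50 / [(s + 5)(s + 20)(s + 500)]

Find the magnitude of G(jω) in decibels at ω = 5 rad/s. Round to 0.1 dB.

At s = jω = j5:
pole (s+5): 5 + j5 → |·| = √(5²+5²) = √50 ≈ 7.0711, ∠ = arctan(5/5) ≈ 45.00°
pole (s+20): 20 + j5 → |·| = √(20²+5²) = √425 ≈ 20.616, ∠ = arctan(5/20) ≈ 14.04°
pole (s+500): 500 + j5 → |·| = √(500²+5²) = √250025 ≈ 500.02, ∠ = arctan(5/500) ≈ 0.57°
|G| = 50 / 72892 ≈ 0.00068595
Gain = 20 log₁₀(0.00068595) ≈ -63.27 dB

-63.3 dB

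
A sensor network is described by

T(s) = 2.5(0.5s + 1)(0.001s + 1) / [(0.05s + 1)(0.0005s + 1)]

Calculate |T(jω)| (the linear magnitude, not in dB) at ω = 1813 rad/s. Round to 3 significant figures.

At ω = 1813 rad/s:
zero (1 + j1813·0.5) = 1 + j906.5 → |·| ≈ 906.5, ∠ ≈ 89.94°
zero (1 + j1813·0.001) = 1 + j1.813 → |·| ≈ 2.0705, ∠ ≈ 61.12°
pole (1 + j1813·0.05) = 1 + j90.65 → |·| ≈ 90.656, ∠ ≈ 89.37°
pole (1 + j1813·0.0005) = 1 + j0.9065 → |·| ≈ 1.3497, ∠ ≈ 42.19°
|T| = 2.5 · 906.5 · 2.0705 / (90.656 · 1.3497) ≈ 38.349

38.3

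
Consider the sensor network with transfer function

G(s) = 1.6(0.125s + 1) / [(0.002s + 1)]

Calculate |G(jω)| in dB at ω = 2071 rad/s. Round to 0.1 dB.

At ω = 2071 rad/s:
zero (1 + j2071·0.125) = 1 + j258.875 → |·| ≈ 258.88, ∠ ≈ 89.78°
pole (1 + j2071·0.002) = 1 + j4.142 → |·| ≈ 4.261, ∠ ≈ 76.43°
|G| = 1.6 · 258.88 / (4.261) ≈ 97.209
Gain = 20 log₁₀(97.209) ≈ 39.75 dB

39.8 dB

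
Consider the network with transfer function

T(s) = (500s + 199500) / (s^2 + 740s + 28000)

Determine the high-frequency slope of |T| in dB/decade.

Each pole contributes −20 dB/decade at high frequency; each zero contributes +20 dB/decade.
Net: 1 zero(s) − 2 pole(s) → -20 dB/decade.

-20 dB/decade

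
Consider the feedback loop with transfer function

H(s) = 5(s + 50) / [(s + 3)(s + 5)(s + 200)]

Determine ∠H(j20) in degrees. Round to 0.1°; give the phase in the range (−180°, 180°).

-141.3°

At s = jω = j20:
zero (s+50): 50 + j20 → |·| = √(50²+20²) = √2900 ≈ 53.852, ∠ = arctan(20/50) ≈ 21.80°
pole (s+3): 3 + j20 → |·| = √(3²+20²) = √409 ≈ 20.224, ∠ = arctan(20/3) ≈ 81.47°
pole (s+5): 5 + j20 → |·| = √(5²+20²) = √425 ≈ 20.616, ∠ = arctan(20/5) ≈ 75.96°
pole (s+200): 200 + j20 → |·| = √(200²+20²) = √40400 ≈ 201, ∠ = arctan(20/200) ≈ 5.71°
∠H = 21.80° − 163.14° = -141.34°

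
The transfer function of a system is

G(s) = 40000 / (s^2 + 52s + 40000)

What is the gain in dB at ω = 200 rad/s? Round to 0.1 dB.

At s = jω = j200:
quadratic: (j200)² + 52·j200 + 40000 = 0 + j10400 → |·| ≈ 10400, ∠ ≈ 90.00°
|G| = 40000 / 10400 ≈ 3.8462
Gain = 20 log₁₀(3.8462) ≈ 11.70 dB

11.7 dB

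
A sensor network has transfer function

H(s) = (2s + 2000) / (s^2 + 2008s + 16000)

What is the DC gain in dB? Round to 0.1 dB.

-18.1 dB

H(0) = 2000 / 16000 = 0.125
20 log₁₀(0.125) ≈ -18.06 dB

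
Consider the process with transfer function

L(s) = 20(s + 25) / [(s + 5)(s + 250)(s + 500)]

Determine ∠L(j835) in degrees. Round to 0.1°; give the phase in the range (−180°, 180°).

At s = jω = j835:
zero (s+25): 25 + j835 → |·| = √(25²+835²) = √697850 ≈ 835.37, ∠ = arctan(835/25) ≈ 88.29°
pole (s+5): 5 + j835 → |·| = √(5²+835²) = √697250 ≈ 835.01, ∠ = arctan(835/5) ≈ 89.66°
pole (s+250): 250 + j835 → |·| = √(250²+835²) = √759725 ≈ 871.62, ∠ = arctan(835/250) ≈ 73.33°
pole (s+500): 500 + j835 → |·| = √(500²+835²) = √947225 ≈ 973.25, ∠ = arctan(835/500) ≈ 59.09°
∠L = 88.29° − 222.08° = -133.79°

-133.8°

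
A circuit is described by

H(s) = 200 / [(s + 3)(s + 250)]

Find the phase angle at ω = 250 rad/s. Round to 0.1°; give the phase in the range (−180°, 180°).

At s = jω = j250:
pole (s+3): 3 + j250 → |·| = √(3²+250²) = √62509 ≈ 250.02, ∠ = arctan(250/3) ≈ 89.31°
pole (s+250): 250 + j250 → |·| = √(250²+250²) = √125000 ≈ 353.55, ∠ = arctan(250/250) ≈ 45.00°
∠H = 0.00° − 134.31° = -134.31°

-134.3°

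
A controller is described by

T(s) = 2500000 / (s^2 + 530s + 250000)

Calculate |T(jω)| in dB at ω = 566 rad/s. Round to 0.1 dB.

18.2 dB

At s = jω = j566:
quadratic: (j566)² + 530·j566 + 250000 = -70356 + j299980 → |·| ≈ 3.0812e+05, ∠ ≈ 103.20°
|T| = 2500000 / 3.0812e+05 ≈ 8.1137
Gain = 20 log₁₀(8.1137) ≈ 18.18 dB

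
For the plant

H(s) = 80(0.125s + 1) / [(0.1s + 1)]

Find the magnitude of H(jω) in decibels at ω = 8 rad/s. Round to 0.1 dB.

38.9 dB

At ω = 8 rad/s:
zero (1 + j8·0.125) = 1 + j1 → |·| ≈ 1.4142, ∠ ≈ 45.00°
pole (1 + j8·0.1) = 1 + j0.8 → |·| ≈ 1.2806, ∠ ≈ 38.66°
|H| = 80 · 1.4142 / (1.2806) ≈ 88.346
Gain = 20 log₁₀(88.346) ≈ 38.92 dB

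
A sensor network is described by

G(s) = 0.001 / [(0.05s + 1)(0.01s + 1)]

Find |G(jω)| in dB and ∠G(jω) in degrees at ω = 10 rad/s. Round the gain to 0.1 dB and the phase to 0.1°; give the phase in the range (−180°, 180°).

-61.0 dB, -32.3°

At ω = 10 rad/s:
pole (1 + j10·0.05) = 1 + j0.5 → |·| ≈ 1.118, ∠ ≈ 26.57°
pole (1 + j10·0.01) = 1 + j0.1 → |·| ≈ 1.005, ∠ ≈ 5.71°
|G| = 0.001 · 1 / (1.118 · 1.005) ≈ 0.00089
Gain = 20 log₁₀(0.00089) ≈ -61.01 dB
∠G = (0°) − (26.57° + 5.71°) = -32.28°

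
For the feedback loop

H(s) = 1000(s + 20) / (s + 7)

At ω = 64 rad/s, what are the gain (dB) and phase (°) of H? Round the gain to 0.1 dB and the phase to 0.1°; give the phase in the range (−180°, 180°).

At s = jω = j64:
zero (s+20): 20 + j64 → |·| = √(20²+64²) = √4496 ≈ 67.052, ∠ = arctan(64/20) ≈ 72.65°
pole (s+7): 7 + j64 → |·| = √(7²+64²) = √4145 ≈ 64.382, ∠ = arctan(64/7) ≈ 83.76°
|H| = 1000 · 67.052 / 64.382 ≈ 1041.5
Gain = 20 log₁₀(1041.5) ≈ 60.35 dB
∠H = 72.65° − 83.76° = -11.11°

60.4 dB, -11.1°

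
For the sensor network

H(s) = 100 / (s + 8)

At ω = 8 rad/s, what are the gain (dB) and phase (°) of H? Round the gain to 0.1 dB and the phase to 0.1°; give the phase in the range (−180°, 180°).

Substitute s = j8:
Numerator: 100 = 100 + j0
Denominator: (j8) + 8 = 8 + j8
|N| = √(100² + 0²) ≈ 100, ∠N ≈ 0.00°
|D| = √(8² + 8²) ≈ 11.314, ∠D ≈ 45.00°
|H| = 100 / 11.314 ≈ 8.8386
Gain = 20 log₁₀(8.8386) ≈ 18.93 dB
∠H = 0.00° − 45.00° = -45.00°

18.9 dB, -45.0°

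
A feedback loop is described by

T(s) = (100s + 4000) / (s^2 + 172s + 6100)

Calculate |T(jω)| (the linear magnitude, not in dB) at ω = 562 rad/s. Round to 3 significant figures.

Substitute s = j562:
Numerator: 100(j562) + 4000 = 4000 + j56200
Denominator: (j562)^2 + 172(j562) + 6100 = -309744 + j96664
|N| = √(4000² + 56200²) ≈ 56342, ∠N ≈ 85.93°
|D| = √(309744² + 96664²) ≈ 3.2448e+05, ∠D ≈ 162.67°
|T| = 56342 / 3.2448e+05 ≈ 0.17364

0.174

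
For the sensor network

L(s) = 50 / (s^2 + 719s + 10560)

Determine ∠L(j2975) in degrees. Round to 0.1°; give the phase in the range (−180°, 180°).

-166.4°

Substitute s = j2975:
Numerator: 50 = 50 + j0
Denominator: (j2975)^2 + 719(j2975) + 10560 = -8840065 + j2139025
|N| = √(50² + 0²) ≈ 50, ∠N ≈ 0.00°
|D| = √(8840065² + 2139025²) ≈ 9.0952e+06, ∠D ≈ 166.40°
∠L = 0.00° − 166.40° = -166.40°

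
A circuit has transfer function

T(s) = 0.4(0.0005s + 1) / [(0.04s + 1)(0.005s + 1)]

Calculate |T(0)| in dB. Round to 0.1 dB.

T(0) = 0.4 · 1 / 1 = 0.4
20 log₁₀(0.4) ≈ -7.96 dB

-8.0 dB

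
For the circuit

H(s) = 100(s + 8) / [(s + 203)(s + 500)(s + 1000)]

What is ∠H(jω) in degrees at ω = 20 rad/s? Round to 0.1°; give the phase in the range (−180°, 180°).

At s = jω = j20:
zero (s+8): 8 + j20 → |·| = √(8²+20²) = √464 ≈ 21.541, ∠ = arctan(20/8) ≈ 68.20°
pole (s+203): 203 + j20 → |·| = √(203²+20²) = √41609 ≈ 203.98, ∠ = arctan(20/203) ≈ 5.63°
pole (s+500): 500 + j20 → |·| = √(500²+20²) = √250400 ≈ 500.4, ∠ = arctan(20/500) ≈ 2.29°
pole (s+1000): 1000 + j20 → |·| = √(1000²+20²) = √1000400 ≈ 1000.2, ∠ = arctan(20/1000) ≈ 1.15°
∠H = 68.20° − 9.07° = 59.13°

59.1°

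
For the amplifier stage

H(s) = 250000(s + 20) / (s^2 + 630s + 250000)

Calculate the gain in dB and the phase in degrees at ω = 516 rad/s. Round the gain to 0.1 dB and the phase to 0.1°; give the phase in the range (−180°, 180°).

At s = jω = j516:
zero (s+20): 20 + j516 → |·| = √(20²+516²) = √266656 ≈ 516.39, ∠ = arctan(516/20) ≈ 87.78°
quadratic: (j516)² + 630·j516 + 250000 = -16256 + j325080 → |·| ≈ 3.2549e+05, ∠ ≈ 92.86°
|H| = 250000 · 516.39 / 3.2549e+05 ≈ 396.63
Gain = 20 log₁₀(396.63) ≈ 51.97 dB
∠H = 87.78° − 92.86° = -5.08°

52.0 dB, -5.1°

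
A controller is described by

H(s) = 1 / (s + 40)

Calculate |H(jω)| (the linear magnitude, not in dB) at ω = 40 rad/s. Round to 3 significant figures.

At s = jω = j40:
pole (s+40): 40 + j40 → |·| = √(40²+40²) = √3200 ≈ 56.569, ∠ = arctan(40/40) ≈ 45.00°
|H| = 1 / 56.569 ≈ 0.017678

0.0177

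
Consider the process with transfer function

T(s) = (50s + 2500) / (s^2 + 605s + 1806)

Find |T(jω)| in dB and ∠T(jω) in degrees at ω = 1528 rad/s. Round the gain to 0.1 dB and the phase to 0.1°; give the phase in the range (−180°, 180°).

Substitute s = j1528:
Numerator: 50(j1528) + 2500 = 2500 + j76400
Denominator: (j1528)^2 + 605(j1528) + 1806 = -2332978 + j924440
|N| = √(2500² + 76400²) ≈ 76441, ∠N ≈ 88.13°
|D| = √(2332978² + 924440²) ≈ 2.5095e+06, ∠D ≈ 158.38°
|T| = 76441 / 2.5095e+06 ≈ 0.030461
Gain = 20 log₁₀(0.030461) ≈ -30.33 dB
∠T = 88.13° − 158.38° = -70.25°

-30.3 dB, -70.3°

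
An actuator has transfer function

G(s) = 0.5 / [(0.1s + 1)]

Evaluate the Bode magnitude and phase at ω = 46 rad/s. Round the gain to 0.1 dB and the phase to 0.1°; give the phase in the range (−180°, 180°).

-19.5 dB, -77.7°

At ω = 46 rad/s:
pole (1 + j46·0.1) = 1 + j4.6 → |·| ≈ 4.7074, ∠ ≈ 77.74°
|G| = 0.5 · 1 / (4.7074) ≈ 0.10622
Gain = 20 log₁₀(0.10622) ≈ -19.48 dB
∠G = (0°) − (77.74°) = -77.74°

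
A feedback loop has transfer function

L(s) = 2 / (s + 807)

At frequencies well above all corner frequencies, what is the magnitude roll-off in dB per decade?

Each pole contributes −20 dB/decade at high frequency; each zero contributes +20 dB/decade.
Net: 0 zero(s) − 1 pole(s) → -20 dB/decade.

-20 dB/decade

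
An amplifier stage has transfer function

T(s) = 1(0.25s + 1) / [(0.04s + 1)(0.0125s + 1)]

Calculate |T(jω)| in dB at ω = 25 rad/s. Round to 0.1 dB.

12.6 dB

At ω = 25 rad/s:
zero (1 + j25·0.25) = 1 + j6.25 → |·| ≈ 6.3295, ∠ ≈ 80.91°
pole (1 + j25·0.04) = 1 + j1 → |·| ≈ 1.4142, ∠ ≈ 45.00°
pole (1 + j25·0.0125) = 1 + j0.3125 → |·| ≈ 1.0477, ∠ ≈ 17.35°
|T| = 1 · 6.3295 / (1.4142 · 1.0477) ≈ 4.2719
Gain = 20 log₁₀(4.2719) ≈ 12.61 dB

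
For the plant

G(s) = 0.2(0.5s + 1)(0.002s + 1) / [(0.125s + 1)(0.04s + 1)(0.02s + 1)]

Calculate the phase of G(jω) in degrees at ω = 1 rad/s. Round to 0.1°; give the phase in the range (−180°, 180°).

16.1°

At ω = 1 rad/s:
zero (1 + j1·0.5) = 1 + j0.5 → |·| ≈ 1.118, ∠ ≈ 26.57°
zero (1 + j1·0.002) = 1 + j0.002 → |·| ≈ 1, ∠ ≈ 0.11°
pole (1 + j1·0.125) = 1 + j0.125 → |·| ≈ 1.0078, ∠ ≈ 7.13°
pole (1 + j1·0.04) = 1 + j0.04 → |·| ≈ 1.0008, ∠ ≈ 2.29°
pole (1 + j1·0.02) = 1 + j0.02 → |·| ≈ 1.0002, ∠ ≈ 1.15°
∠G = (26.57° + 0.11°) − (7.13° + 2.29° + 1.15°) = 16.11°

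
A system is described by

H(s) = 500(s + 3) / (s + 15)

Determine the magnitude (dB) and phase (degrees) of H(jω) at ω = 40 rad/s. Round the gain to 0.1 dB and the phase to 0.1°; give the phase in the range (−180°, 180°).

At s = jω = j40:
zero (s+3): 3 + j40 → |·| = √(3²+40²) = √1609 ≈ 40.112, ∠ = arctan(40/3) ≈ 85.71°
pole (s+15): 15 + j40 → |·| = √(15²+40²) = √1825 ≈ 42.72, ∠ = arctan(40/15) ≈ 69.44°
|H| = 500 · 40.112 / 42.72 ≈ 469.48
Gain = 20 log₁₀(469.48) ≈ 53.43 dB
∠H = 85.71° − 69.44° = 16.27°

53.4 dB, 16.3°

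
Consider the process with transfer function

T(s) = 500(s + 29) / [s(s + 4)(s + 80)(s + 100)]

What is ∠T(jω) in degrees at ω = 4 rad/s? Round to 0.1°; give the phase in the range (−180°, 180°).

-132.3°

At s = jω = j4:
zero (s+29): 29 + j4 → |·| = √(29²+4²) = √857 ≈ 29.275, ∠ = arctan(4/29) ≈ 7.85°
pole (s+4): 4 + j4 → |·| = √(4²+4²) = √32 ≈ 5.6569, ∠ = arctan(4/4) ≈ 45.00°
pole (s+80): 80 + j4 → |·| = √(80²+4²) = √6416 ≈ 80.1, ∠ = arctan(4/80) ≈ 2.86°
pole (s+100): 100 + j4 → |·| = √(100²+4²) = √10016 ≈ 100.08, ∠ = arctan(4/100) ≈ 2.29°
pole at origin: |s| = 4, ∠ = 90.00° (in denominator)
∠T = 7.85° − 140.15° = -132.30°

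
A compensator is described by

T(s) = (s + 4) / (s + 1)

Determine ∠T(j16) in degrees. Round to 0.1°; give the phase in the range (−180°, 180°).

At s = jω = j16:
zero (s+4): 4 + j16 → |·| = √(4²+16²) = √272 ≈ 16.492, ∠ = arctan(16/4) ≈ 75.96°
pole (s+1): 1 + j16 → |·| = √(1²+16²) = √257 ≈ 16.031, ∠ = arctan(16/1) ≈ 86.42°
∠T = 75.96° − 86.42° = -10.46°

-10.5°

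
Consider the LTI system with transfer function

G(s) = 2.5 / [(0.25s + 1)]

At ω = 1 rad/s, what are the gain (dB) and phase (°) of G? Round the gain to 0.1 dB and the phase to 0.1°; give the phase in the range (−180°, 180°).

At ω = 1 rad/s:
pole (1 + j1·0.25) = 1 + j0.25 → |·| ≈ 1.0308, ∠ ≈ 14.04°
|G| = 2.5 · 1 / (1.0308) ≈ 2.4253
Gain = 20 log₁₀(2.4253) ≈ 7.70 dB
∠G = (0°) − (14.04°) = -14.04°

7.7 dB, -14.0°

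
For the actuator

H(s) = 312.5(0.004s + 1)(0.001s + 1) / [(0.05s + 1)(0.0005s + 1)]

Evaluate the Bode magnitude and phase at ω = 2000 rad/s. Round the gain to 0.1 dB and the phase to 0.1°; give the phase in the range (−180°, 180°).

At ω = 2000 rad/s:
zero (1 + j2000·0.004) = 1 + j8 → |·| ≈ 8.0623, ∠ ≈ 82.87°
zero (1 + j2000·0.001) = 1 + j2 → |·| ≈ 2.2361, ∠ ≈ 63.43°
pole (1 + j2000·0.05) = 1 + j100 → |·| ≈ 100, ∠ ≈ 89.43°
pole (1 + j2000·0.0005) = 1 + j1 → |·| ≈ 1.4142, ∠ ≈ 45.00°
|H| = 312.5 · 8.0623 · 2.2361 / (100 · 1.4142) ≈ 39.837
Gain = 20 log₁₀(39.837) ≈ 32.01 dB
∠H = (82.87° + 63.43°) − (89.43° + 45.00°) = 11.87°

32.0 dB, 11.9°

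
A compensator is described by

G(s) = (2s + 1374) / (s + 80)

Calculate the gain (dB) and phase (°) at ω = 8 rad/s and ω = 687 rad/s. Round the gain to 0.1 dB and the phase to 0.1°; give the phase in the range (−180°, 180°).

ω = 8: 24.7 dB, -5.0°; ω = 687: 9.0 dB, -38.4°

Substitute s = j8:
Numerator: 2(j8) + 1374 = 1374 + j16
Denominator: (j8) + 80 = 80 + j8
|N| = √(1374² + 16²) ≈ 1374.1, ∠N ≈ 0.67°
|D| = √(80² + 8²) ≈ 80.399, ∠D ≈ 5.71°
|G| = 1374.1 / 80.399 ≈ 17.091
Gain = 20 log₁₀(17.091) ≈ 24.66 dB
∠G = 0.67° − 5.71° = -5.04°

Substitute s = j687:
Numerator: 2(j687) + 1374 = 1374 + j1374
Denominator: (j687) + 80 = 80 + j687
|N| = √(1374² + 1374²) ≈ 1943.1, ∠N ≈ 45.00°
|D| = √(80² + 687²) ≈ 691.64, ∠D ≈ 83.36°
|G| = 1943.1 / 691.64 ≈ 2.8094
Gain = 20 log₁₀(2.8094) ≈ 8.97 dB
∠G = 45.00° − 83.36° = -38.36°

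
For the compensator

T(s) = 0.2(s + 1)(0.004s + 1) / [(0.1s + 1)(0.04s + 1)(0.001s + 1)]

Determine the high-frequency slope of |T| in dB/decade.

Each pole contributes −20 dB/decade at high frequency; each zero contributes +20 dB/decade.
Net: 2 zero(s) − 3 pole(s) → -20 dB/decade.

-20 dB/decade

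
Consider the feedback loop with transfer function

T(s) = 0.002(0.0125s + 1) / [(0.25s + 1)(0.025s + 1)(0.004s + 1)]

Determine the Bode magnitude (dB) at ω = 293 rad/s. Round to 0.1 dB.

-100.8 dB

At ω = 293 rad/s:
zero (1 + j293·0.0125) = 1 + j3.6625 → |·| ≈ 3.7966, ∠ ≈ 74.73°
pole (1 + j293·0.25) = 1 + j73.25 → |·| ≈ 73.257, ∠ ≈ 89.22°
pole (1 + j293·0.025) = 1 + j7.325 → |·| ≈ 7.3929, ∠ ≈ 82.23°
pole (1 + j293·0.004) = 1 + j1.172 → |·| ≈ 1.5406, ∠ ≈ 49.53°
|T| = 0.002 · 3.7966 / (73.257 · 7.3929 · 1.5406) ≈ 9.1006e-06
Gain = 20 log₁₀(9.1006e-06) ≈ -100.82 dB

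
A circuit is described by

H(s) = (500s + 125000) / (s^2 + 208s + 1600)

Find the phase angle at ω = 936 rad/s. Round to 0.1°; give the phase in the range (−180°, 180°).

Substitute s = j936:
Numerator: 500(j936) + 125000 = 125000 + j468000
Denominator: (j936)^2 + 208(j936) + 1600 = -874496 + j194688
|N| = √(125000² + 468000²) ≈ 4.8441e+05, ∠N ≈ 75.05°
|D| = √(874496² + 194688²) ≈ 8.9591e+05, ∠D ≈ 167.45°
∠H = 75.05° − 167.45° = -92.40°

-92.4°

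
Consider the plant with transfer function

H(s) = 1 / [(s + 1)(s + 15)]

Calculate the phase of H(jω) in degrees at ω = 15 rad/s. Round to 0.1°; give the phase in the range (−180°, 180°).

At s = jω = j15:
pole (s+1): 1 + j15 → |·| = √(1²+15²) = √226 ≈ 15.033, ∠ = arctan(15/1) ≈ 86.19°
pole (s+15): 15 + j15 → |·| = √(15²+15²) = √450 ≈ 21.213, ∠ = arctan(15/15) ≈ 45.00°
∠H = 0.00° − 131.19° = -131.19°

-131.2°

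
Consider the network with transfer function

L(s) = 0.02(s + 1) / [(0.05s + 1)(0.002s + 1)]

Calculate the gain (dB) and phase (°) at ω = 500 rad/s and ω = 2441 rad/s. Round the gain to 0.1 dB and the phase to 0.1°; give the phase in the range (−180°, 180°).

ω = 500: -11.0 dB, -42.8°; ω = 2441: -21.9 dB, -78.0°

At ω = 500 rad/s:
zero (1 + j500·1) = 1 + j500 → |·| ≈ 500, ∠ ≈ 89.89°
pole (1 + j500·0.05) = 1 + j25 → |·| ≈ 25.02, ∠ ≈ 87.71°
pole (1 + j500·0.002) = 1 + j1 → |·| ≈ 1.4142, ∠ ≈ 45.00°
|L| = 0.02 · 500 / (25.02 · 1.4142) ≈ 0.28262
Gain = 20 log₁₀(0.28262) ≈ -10.98 dB
∠L = (89.89°) − (87.71° + 45.00°) = -42.82°

At ω = 2441 rad/s:
zero (1 + j2441·1) = 1 + j2441 → |·| ≈ 2441, ∠ ≈ 89.98°
pole (1 + j2441·0.05) = 1 + j122.05 → |·| ≈ 122.05, ∠ ≈ 89.53°
pole (1 + j2441·0.002) = 1 + j4.882 → |·| ≈ 4.9834, ∠ ≈ 78.42°
|L| = 0.02 · 2441 / (122.05 · 4.9834) ≈ 0.080266
Gain = 20 log₁₀(0.080266) ≈ -21.91 dB
∠L = (89.98°) − (89.53° + 78.42°) = -77.97°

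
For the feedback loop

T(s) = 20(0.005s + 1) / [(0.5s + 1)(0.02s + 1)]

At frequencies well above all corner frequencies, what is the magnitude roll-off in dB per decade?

-20 dB/decade

Each pole contributes −20 dB/decade at high frequency; each zero contributes +20 dB/decade.
Net: 1 zero(s) − 2 pole(s) → -20 dB/decade.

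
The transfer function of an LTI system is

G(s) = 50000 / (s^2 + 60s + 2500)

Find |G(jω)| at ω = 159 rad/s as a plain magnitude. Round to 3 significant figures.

2.02

At s = jω = j159:
quadratic: (j159)² + 60·j159 + 2500 = -22781 + j9540 → |·| ≈ 24698, ∠ ≈ 157.28°
|G| = 50000 / 24698 ≈ 2.0245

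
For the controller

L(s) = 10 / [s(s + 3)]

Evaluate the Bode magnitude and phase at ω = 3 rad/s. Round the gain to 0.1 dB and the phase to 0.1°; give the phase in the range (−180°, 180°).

-2.1 dB, -135.0°

At s = jω = j3:
pole (s+3): 3 + j3 → |·| = √(3²+3²) = √18 ≈ 4.2426, ∠ = arctan(3/3) ≈ 45.00°
pole at origin: |s| = 3, ∠ = 90.00° (in denominator)
|L| = 10 / 12.728 ≈ 0.78567
Gain = 20 log₁₀(0.78567) ≈ -2.10 dB
∠L = 0.00° − 135.00° = -135.00°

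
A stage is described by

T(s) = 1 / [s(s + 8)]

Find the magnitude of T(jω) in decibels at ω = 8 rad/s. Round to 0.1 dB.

At s = jω = j8:
pole (s+8): 8 + j8 → |·| = √(8²+8²) = √128 ≈ 11.314, ∠ = arctan(8/8) ≈ 45.00°
pole at origin: |s| = 8, ∠ = 90.00° (in denominator)
|T| = 1 / 90.512 ≈ 0.011048
Gain = 20 log₁₀(0.011048) ≈ -39.13 dB

-39.1 dB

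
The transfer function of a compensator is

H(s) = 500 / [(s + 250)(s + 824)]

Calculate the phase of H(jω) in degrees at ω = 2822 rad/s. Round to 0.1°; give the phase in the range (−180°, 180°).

-158.7°

At s = jω = j2822:
pole (s+250): 250 + j2822 → |·| = √(250²+2822²) = √8026184 ≈ 2833.1, ∠ = arctan(2822/250) ≈ 84.94°
pole (s+824): 824 + j2822 → |·| = √(824²+2822²) = √8642660 ≈ 2939.8, ∠ = arctan(2822/824) ≈ 73.72°
∠H = 0.00° − 158.66° = -158.66°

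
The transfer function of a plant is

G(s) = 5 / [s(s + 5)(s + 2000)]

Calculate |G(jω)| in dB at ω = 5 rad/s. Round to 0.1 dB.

At s = jω = j5:
pole (s+5): 5 + j5 → |·| = √(5²+5²) = √50 ≈ 7.0711, ∠ = arctan(5/5) ≈ 45.00°
pole (s+2000): 2000 + j5 → |·| = √(2000²+5²) = √4000025 ≈ 2000, ∠ = arctan(5/2000) ≈ 0.14°
pole at origin: |s| = 5, ∠ = 90.00° (in denominator)
|G| = 5 / 70711 ≈ 7.071e-05
Gain = 20 log₁₀(7.071e-05) ≈ -83.01 dB

-83.0 dB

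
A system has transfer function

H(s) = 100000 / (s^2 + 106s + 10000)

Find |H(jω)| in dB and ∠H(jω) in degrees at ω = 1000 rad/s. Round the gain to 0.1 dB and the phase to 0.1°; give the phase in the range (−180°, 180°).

-20.0 dB, -173.9°

At s = jω = j1000:
quadratic: (j1000)² + 106·j1000 + 10000 = -990000 + j106000 → |·| ≈ 9.9566e+05, ∠ ≈ 173.89°
|H| = 100000 / 9.9566e+05 ≈ 0.10044
Gain = 20 log₁₀(0.10044) ≈ -19.96 dB
∠H = 0.00° − 173.89° = -173.89°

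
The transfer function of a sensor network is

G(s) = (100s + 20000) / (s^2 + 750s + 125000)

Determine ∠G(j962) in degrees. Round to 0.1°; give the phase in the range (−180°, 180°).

-59.7°

Substitute s = j962:
Numerator: 100(j962) + 20000 = 20000 + j96200
Denominator: (j962)^2 + 750(j962) + 125000 = -800444 + j721500
|N| = √(20000² + 96200²) ≈ 98257, ∠N ≈ 78.26°
|D| = √(800444² + 721500²) ≈ 1.0776e+06, ∠D ≈ 137.97°
∠G = 78.26° − 137.97° = -59.71°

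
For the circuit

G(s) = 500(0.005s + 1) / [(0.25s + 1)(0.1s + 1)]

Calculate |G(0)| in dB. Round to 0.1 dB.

54.0 dB

G(0) = 500 · 1 / 1 = 500
20 log₁₀(500) ≈ 53.98 dB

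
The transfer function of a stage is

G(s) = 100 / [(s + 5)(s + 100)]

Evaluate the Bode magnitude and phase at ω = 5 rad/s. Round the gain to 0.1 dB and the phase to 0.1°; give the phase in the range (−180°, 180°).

-17.0 dB, -47.9°

At s = jω = j5:
pole (s+5): 5 + j5 → |·| = √(5²+5²) = √50 ≈ 7.0711, ∠ = arctan(5/5) ≈ 45.00°
pole (s+100): 100 + j5 → |·| = √(100²+5²) = √10025 ≈ 100.12, ∠ = arctan(5/100) ≈ 2.86°
|G| = 100 / 707.96 ≈ 0.14125
Gain = 20 log₁₀(0.14125) ≈ -17.00 dB
∠G = 0.00° − 47.86° = -47.86°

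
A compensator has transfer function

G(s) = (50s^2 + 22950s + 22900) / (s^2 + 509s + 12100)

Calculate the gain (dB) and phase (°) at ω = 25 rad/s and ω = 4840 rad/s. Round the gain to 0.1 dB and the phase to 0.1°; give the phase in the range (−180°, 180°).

Substitute s = j25:
Numerator: 50(j25)^2 + 22950(j25) + 22900 = -8350 + j573750
Denominator: (j25)^2 + 509(j25) + 12100 = 11475 + j12725
|N| = √(8350² + 573750²) ≈ 5.7381e+05, ∠N ≈ 90.83°
|D| = √(11475² + 12725²) ≈ 17135, ∠D ≈ 47.96°
|G| = 5.7381e+05 / 17135 ≈ 33.488
Gain = 20 log₁₀(33.488) ≈ 30.50 dB
∠G = 90.83° − 47.96° = 42.87°

Substitute s = j4840:
Numerator: 50(j4840)^2 + 22950(j4840) + 22900 = -1171257100 + j111078000
Denominator: (j4840)^2 + 509(j4840) + 12100 = -23413500 + j2463560
|N| = √(1171257100² + 111078000²) ≈ 1.1765e+09, ∠N ≈ 174.58°
|D| = √(23413500² + 2463560²) ≈ 2.3543e+07, ∠D ≈ 173.99°
|G| = 1.1765e+09 / 2.3543e+07 ≈ 49.972
Gain = 20 log₁₀(49.972) ≈ 33.97 dB
∠G = 174.58° − 173.99° = 0.59°

ω = 25: 30.5 dB, 42.9°; ω = 4840: 34.0 dB, 0.6°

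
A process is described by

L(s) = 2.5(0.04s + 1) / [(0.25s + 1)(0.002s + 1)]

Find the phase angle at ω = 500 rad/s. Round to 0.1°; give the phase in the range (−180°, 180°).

-47.4°

At ω = 500 rad/s:
zero (1 + j500·0.04) = 1 + j20 → |·| ≈ 20.025, ∠ ≈ 87.14°
pole (1 + j500·0.25) = 1 + j125 → |·| ≈ 125, ∠ ≈ 89.54°
pole (1 + j500·0.002) = 1 + j1 → |·| ≈ 1.4142, ∠ ≈ 45.00°
∠L = (87.14°) − (89.54° + 45.00°) = -47.40°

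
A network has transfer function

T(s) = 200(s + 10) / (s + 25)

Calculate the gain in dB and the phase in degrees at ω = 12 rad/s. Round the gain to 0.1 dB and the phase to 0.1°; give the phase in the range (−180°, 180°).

At s = jω = j12:
zero (s+10): 10 + j12 → |·| = √(10²+12²) = √244 ≈ 15.62, ∠ = arctan(12/10) ≈ 50.19°
pole (s+25): 25 + j12 → |·| = √(25²+12²) = √769 ≈ 27.731, ∠ = arctan(12/25) ≈ 25.64°
|T| = 200 · 15.62 / 27.731 ≈ 112.65
Gain = 20 log₁₀(112.65) ≈ 41.03 dB
∠T = 50.19° − 25.64° = 24.55°

41.0 dB, 24.6°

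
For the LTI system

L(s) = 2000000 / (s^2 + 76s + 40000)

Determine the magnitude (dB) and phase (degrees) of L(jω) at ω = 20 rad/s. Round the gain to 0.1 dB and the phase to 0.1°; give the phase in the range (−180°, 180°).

34.1 dB, -2.2°

At s = jω = j20:
quadratic: (j20)² + 76·j20 + 40000 = 39600 + j1520 → |·| ≈ 39629, ∠ ≈ 2.20°
|L| = 2000000 / 39629 ≈ 50.468
Gain = 20 log₁₀(50.468) ≈ 34.06 dB
∠L = 0.00° − 2.20° = -2.20°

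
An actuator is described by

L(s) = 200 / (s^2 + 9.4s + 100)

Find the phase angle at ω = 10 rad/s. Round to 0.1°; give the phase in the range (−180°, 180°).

At s = jω = j10:
quadratic: (j10)² + 9.4·j10 + 100 = 0 + j94 → |·| ≈ 94, ∠ ≈ 90.00°
∠L = 0.00° − 90.00° = -90.00°

-90.0°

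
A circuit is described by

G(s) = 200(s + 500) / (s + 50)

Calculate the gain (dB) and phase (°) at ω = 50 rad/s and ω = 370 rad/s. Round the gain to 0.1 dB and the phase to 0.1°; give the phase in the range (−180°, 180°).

At s = jω = j50:
zero (s+500): 500 + j50 → |·| = √(500²+50²) = √252500 ≈ 502.49, ∠ = arctan(50/500) ≈ 5.71°
pole (s+50): 50 + j50 → |·| = √(50²+50²) = √5000 ≈ 70.711, ∠ = arctan(50/50) ≈ 45.00°
|G| = 200 · 502.49 / 70.711 ≈ 1421.2
Gain = 20 log₁₀(1421.2) ≈ 63.05 dB
∠G = 5.71° − 45.00° = -39.29°

At s = jω = j370:
zero (s+500): 500 + j370 → |·| = √(500²+370²) = √386900 ≈ 622.01, ∠ = arctan(370/500) ≈ 36.50°
pole (s+50): 50 + j370 → |·| = √(50²+370²) = √139400 ≈ 373.36, ∠ = arctan(370/50) ≈ 82.30°
|G| = 200 · 622.01 / 373.36 ≈ 333.2
Gain = 20 log₁₀(333.2) ≈ 50.45 dB
∠G = 36.50° − 82.30° = -45.80°

ω = 50: 63.1 dB, -39.3°; ω = 370: 50.5 dB, -45.8°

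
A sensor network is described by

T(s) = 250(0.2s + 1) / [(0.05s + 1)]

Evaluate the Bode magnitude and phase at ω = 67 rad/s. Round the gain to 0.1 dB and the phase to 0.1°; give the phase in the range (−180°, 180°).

59.7 dB, 12.4°

At ω = 67 rad/s:
zero (1 + j67·0.2) = 1 + j13.4 → |·| ≈ 13.437, ∠ ≈ 85.73°
pole (1 + j67·0.05) = 1 + j3.35 → |·| ≈ 3.4961, ∠ ≈ 73.38°
|T| = 250 · 13.437 / (3.4961) ≈ 960.86
Gain = 20 log₁₀(960.86) ≈ 59.65 dB
∠T = (85.73°) − (73.38°) = 12.35°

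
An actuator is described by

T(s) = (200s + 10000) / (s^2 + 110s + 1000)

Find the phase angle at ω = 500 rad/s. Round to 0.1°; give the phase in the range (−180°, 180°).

Substitute s = j500:
Numerator: 200(j500) + 10000 = 10000 + j100000
Denominator: (j500)^2 + 110(j500) + 1000 = -249000 + j55000
|N| = √(10000² + 100000²) ≈ 1.005e+05, ∠N ≈ 84.29°
|D| = √(249000² + 55000²) ≈ 2.55e+05, ∠D ≈ 167.54°
∠T = 84.29° − 167.54° = -83.25°

-83.3°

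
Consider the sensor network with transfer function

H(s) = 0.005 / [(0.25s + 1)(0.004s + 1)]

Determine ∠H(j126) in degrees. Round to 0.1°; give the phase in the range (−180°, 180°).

At ω = 126 rad/s:
pole (1 + j126·0.25) = 1 + j31.5 → |·| ≈ 31.516, ∠ ≈ 88.18°
pole (1 + j126·0.004) = 1 + j0.504 → |·| ≈ 1.1198, ∠ ≈ 26.75°
∠H = (0°) − (88.18° + 26.75°) = -114.93°

-114.9°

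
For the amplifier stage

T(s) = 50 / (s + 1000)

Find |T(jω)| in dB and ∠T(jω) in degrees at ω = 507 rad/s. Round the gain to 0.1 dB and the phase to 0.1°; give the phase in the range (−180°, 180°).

Substitute s = j507:
Numerator: 50 = 50 + j0
Denominator: (j507) + 1000 = 1000 + j507
|N| = √(50² + 0²) ≈ 50, ∠N ≈ 0.00°
|D| = √(1000² + 507²) ≈ 1121.2, ∠D ≈ 26.89°
|T| = 50 / 1121.2 ≈ 0.044595
Gain = 20 log₁₀(0.044595) ≈ -27.01 dB
∠T = 0.00° − 26.89° = -26.89°

-27.0 dB, -26.9°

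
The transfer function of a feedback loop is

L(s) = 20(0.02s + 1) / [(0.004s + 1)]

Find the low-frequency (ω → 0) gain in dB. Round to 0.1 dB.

26.0 dB

L(0) = 20 · 1 / 1 = 20
20 log₁₀(20) ≈ 26.02 dB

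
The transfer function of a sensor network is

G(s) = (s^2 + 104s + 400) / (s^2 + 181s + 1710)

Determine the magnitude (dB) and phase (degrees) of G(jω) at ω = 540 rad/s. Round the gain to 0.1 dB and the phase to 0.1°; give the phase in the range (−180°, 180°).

-0.3 dB, 7.7°

Substitute s = j540:
Numerator: (j540)^2 + 104(j540) + 400 = -291200 + j56160
Denominator: (j540)^2 + 181(j540) + 1710 = -289890 + j97740
|N| = √(291200² + 56160²) ≈ 2.9657e+05, ∠N ≈ 169.08°
|D| = √(289890² + 97740²) ≈ 3.0592e+05, ∠D ≈ 161.37°
|G| = 2.9657e+05 / 3.0592e+05 ≈ 0.96944
Gain = 20 log₁₀(0.96944) ≈ -0.27 dB
∠G = 169.08° − 161.37° = 7.71°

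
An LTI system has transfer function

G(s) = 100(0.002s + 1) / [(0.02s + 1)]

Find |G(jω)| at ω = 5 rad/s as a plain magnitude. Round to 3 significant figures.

99.5

At ω = 5 rad/s:
zero (1 + j5·0.002) = 1 + j0.01 → |·| ≈ 1, ∠ ≈ 0.57°
pole (1 + j5·0.02) = 1 + j0.1 → |·| ≈ 1.005, ∠ ≈ 5.71°
|G| = 100 · 1 / (1.005) ≈ 99.502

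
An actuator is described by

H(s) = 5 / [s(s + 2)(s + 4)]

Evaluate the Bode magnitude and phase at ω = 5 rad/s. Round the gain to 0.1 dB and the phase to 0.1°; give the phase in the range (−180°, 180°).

-30.8 dB, 150.5°

At s = jω = j5:
pole (s+2): 2 + j5 → |·| = √(2²+5²) = √29 ≈ 5.3852, ∠ = arctan(5/2) ≈ 68.20°
pole (s+4): 4 + j5 → |·| = √(4²+5²) = √41 ≈ 6.4031, ∠ = arctan(5/4) ≈ 51.34°
pole at origin: |s| = 5, ∠ = 90.00° (in denominator)
|H| = 5 / 172.41 ≈ 0.029001
Gain = 20 log₁₀(0.029001) ≈ -30.75 dB
∠H = 0.00° − 209.54° = -209.54° ≡ 150.46° (principal value)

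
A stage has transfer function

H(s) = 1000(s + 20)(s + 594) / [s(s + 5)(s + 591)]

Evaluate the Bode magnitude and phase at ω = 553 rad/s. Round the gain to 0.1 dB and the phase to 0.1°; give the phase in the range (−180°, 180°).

5.2 dB, -91.7°

At s = jω = j553:
zero (s+20): 20 + j553 → |·| = √(20²+553²) = √306209 ≈ 553.36, ∠ = arctan(553/20) ≈ 87.93°
zero (s+594): 594 + j553 → |·| = √(594²+553²) = √658645 ≈ 811.57, ∠ = arctan(553/594) ≈ 42.95°
pole (s+5): 5 + j553 → |·| = √(5²+553²) = √305834 ≈ 553.02, ∠ = arctan(553/5) ≈ 89.48°
pole (s+591): 591 + j553 → |·| = √(591²+553²) = √655090 ≈ 809.38, ∠ = arctan(553/591) ≈ 43.10°
pole at origin: |s| = 553, ∠ = 90.00° (in denominator)
|H| = 1000 · 4.4909e+05 / 2.4752e+08 ≈ 1.8144
Gain = 20 log₁₀(1.8144) ≈ 5.17 dB
∠H = 130.88° − 222.58° = -91.70°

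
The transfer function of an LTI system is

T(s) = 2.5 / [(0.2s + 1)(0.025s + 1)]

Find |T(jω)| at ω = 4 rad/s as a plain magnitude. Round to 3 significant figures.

At ω = 4 rad/s:
pole (1 + j4·0.2) = 1 + j0.8 → |·| ≈ 1.2806, ∠ ≈ 38.66°
pole (1 + j4·0.025) = 1 + j0.1 → |·| ≈ 1.005, ∠ ≈ 5.71°
|T| = 2.5 · 1 / (1.2806 · 1.005) ≈ 1.9425

1.94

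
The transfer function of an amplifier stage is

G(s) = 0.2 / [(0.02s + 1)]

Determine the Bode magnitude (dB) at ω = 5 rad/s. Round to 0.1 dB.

At ω = 5 rad/s:
pole (1 + j5·0.02) = 1 + j0.1 → |·| ≈ 1.005, ∠ ≈ 5.71°
|G| = 0.2 · 1 / (1.005) ≈ 0.199
Gain = 20 log₁₀(0.199) ≈ -14.02 dB

-14.0 dB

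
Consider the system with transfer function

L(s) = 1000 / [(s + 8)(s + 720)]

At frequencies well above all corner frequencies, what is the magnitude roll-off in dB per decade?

-40 dB/decade

Each pole contributes −20 dB/decade at high frequency; each zero contributes +20 dB/decade.
Net: 0 zero(s) − 2 pole(s) → -40 dB/decade.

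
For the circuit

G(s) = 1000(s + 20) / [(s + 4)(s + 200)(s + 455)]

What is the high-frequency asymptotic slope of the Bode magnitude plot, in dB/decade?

-40 dB/decade

Each pole contributes −20 dB/decade at high frequency; each zero contributes +20 dB/decade.
Net: 1 zero(s) − 3 pole(s) → -40 dB/decade.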